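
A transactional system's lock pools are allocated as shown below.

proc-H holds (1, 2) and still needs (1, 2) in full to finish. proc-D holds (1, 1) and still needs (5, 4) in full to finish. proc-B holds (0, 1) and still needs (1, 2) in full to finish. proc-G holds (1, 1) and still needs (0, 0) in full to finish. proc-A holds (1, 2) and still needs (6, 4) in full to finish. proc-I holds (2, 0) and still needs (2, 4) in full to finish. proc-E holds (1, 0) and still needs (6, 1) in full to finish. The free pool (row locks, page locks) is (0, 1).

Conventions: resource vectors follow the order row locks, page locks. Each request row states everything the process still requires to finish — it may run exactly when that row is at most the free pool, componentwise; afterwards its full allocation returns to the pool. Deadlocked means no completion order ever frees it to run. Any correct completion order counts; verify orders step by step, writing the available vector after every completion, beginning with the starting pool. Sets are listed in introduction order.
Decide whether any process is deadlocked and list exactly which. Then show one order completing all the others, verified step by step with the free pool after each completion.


The deadlocked set is proc-D, proc-A and proc-E.
Key observation: row locks is the bottleneck — with proc-G, proc-H, proc-B, proc-I done the pool holds (4, 5), short of every remaining need.
One completion order for the rest: proc-G, proc-H, proc-B, proc-I. Check, step by step:
  pool = (0, 1)
  proc-G needs (0, 0) <= (0, 1) -> finishes; pool += (1, 1) = (1, 2)
  proc-H needs (1, 2) <= (1, 2) -> finishes; pool += (1, 2) = (2, 4)
  proc-B needs (1, 2) <= (2, 4) -> finishes; pool += (0, 1) = (2, 5)
  proc-I needs (2, 4) <= (2, 5) -> finishes; pool += (2, 0) = (4, 5)
The stuck group stays short no matter what:
  proc-D still needs (5, 4) but only (4, 5) is free — short on row locks
  proc-A still needs (6, 4) but only (4, 5) is free — short on row locks
  proc-E still needs (6, 1) but only (4, 5) is free — short on row locks


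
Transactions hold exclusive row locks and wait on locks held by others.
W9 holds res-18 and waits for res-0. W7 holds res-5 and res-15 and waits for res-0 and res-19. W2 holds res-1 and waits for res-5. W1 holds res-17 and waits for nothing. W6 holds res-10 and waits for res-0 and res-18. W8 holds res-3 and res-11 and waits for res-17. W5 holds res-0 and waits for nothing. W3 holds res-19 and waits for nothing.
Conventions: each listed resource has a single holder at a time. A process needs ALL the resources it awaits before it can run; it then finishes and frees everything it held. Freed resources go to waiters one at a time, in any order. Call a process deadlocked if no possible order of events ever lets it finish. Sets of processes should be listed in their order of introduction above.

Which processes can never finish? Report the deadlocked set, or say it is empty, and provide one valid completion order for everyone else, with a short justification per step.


Nothing here is deadlocked.
Key observation: although several processes wait, no cycle exists — each chain bottoms out at a free runner.
A valid finishing order for the others: W5, W1, W8, W3, W7, W9, W6, W2.
Step-by-step check:
  run W5 (it waits on nothing); releases res-0
  run W1 (it waits on nothing); releases res-17
  run W8 (all its waits — res-17 — are resolved); releases res-3 and res-11
  run W3 (it waits on nothing); releases res-19
  run W7 (all its waits — res-0 and res-19 — are resolved); releases res-5 and res-15
  run W9 (all its waits — res-0 — are resolved); releases res-18
  run W6 (all its waits — res-0 and res-18 — are resolved); releases res-10
  run W2 (all its waits — res-5 — are resolved); releases res-1


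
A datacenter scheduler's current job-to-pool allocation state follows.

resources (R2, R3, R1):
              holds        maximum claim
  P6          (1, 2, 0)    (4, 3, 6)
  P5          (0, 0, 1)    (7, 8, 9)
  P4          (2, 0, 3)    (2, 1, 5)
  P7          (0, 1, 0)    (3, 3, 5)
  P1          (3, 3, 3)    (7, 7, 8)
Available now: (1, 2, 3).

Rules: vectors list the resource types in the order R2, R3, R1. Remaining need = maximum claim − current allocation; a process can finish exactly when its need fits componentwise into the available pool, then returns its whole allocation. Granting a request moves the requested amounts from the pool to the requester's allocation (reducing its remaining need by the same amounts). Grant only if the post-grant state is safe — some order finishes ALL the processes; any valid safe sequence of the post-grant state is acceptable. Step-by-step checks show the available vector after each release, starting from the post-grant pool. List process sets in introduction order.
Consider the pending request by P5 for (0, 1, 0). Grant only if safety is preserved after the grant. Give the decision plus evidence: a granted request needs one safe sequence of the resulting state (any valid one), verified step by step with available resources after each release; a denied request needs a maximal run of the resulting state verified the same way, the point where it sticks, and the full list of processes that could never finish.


GRANT: granting preserves safety; a valid post-grant sequence is P4, P6, P7, P1, P5.
Key observation: even at the reduced pool (1, 1, 3), P4 fits immediately, so safety survives the grant.
Check on the post-grant state, step by step:
  pool = (1, 1, 3)
  P4: need (0, 1, 2) fits (1, 1, 3); releases (2, 0, 3), pool now (3, 1, 6)
  P6: need (3, 1, 6) fits (3, 1, 6); releases (1, 2, 0), pool now (4, 3, 6)
  P7: need (3, 2, 5) fits (4, 3, 6); releases (0, 1, 0), pool now (4, 4, 6)
  P1: need (4, 4, 5) fits (4, 4, 6); releases (3, 3, 3), pool now (7, 7, 9)
  P5: need (7, 7, 8) fits (7, 7, 9); releases (0, 1, 1), pool now (7, 8, 10)


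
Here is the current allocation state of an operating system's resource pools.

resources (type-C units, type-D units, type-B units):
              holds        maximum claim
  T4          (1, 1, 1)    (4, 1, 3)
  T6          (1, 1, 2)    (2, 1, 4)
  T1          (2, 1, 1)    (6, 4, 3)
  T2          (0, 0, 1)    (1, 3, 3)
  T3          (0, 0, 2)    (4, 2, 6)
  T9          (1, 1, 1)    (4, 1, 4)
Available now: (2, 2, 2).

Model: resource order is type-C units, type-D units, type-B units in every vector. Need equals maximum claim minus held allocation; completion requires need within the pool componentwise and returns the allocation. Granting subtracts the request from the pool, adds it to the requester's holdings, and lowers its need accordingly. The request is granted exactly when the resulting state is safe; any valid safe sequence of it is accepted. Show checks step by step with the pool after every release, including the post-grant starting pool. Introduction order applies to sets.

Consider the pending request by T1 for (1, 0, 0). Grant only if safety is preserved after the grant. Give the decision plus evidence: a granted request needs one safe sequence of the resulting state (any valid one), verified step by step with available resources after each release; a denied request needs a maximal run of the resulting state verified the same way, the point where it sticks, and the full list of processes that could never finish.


DENY. Granting would leave the state unsafe.
Key observation: even finishing T6, T2 leaves just (2, 3, 5) free — too little type-C units for any of the remaining processes.
After a pretend grant, a maximal execution: T6, T2 — then nothing else fits. Walking it through:
  pool = (1, 2, 2)
  run T6 (needs (1, 0, 2), free (1, 2, 2)); after release of (1, 1, 2) the pool is (2, 3, 4)
  run T2 (needs (1, 3, 2), free (2, 3, 4)); after release of (0, 0, 1) the pool is (2, 3, 5)
  T4 cannot run: need (3, 0, 2) vs free (2, 3, 5) (insufficient type-C units)
  T1 cannot run: need (3, 3, 2) vs free (2, 3, 5) (insufficient type-C units)
  T3 cannot run: need (4, 2, 4) vs free (2, 3, 5) (insufficient type-C units)
  T9 cannot run: need (3, 0, 3) vs free (2, 3, 5) (insufficient type-C units)
Processes that could never finish after the grant: T4, T1, T3 and T9.


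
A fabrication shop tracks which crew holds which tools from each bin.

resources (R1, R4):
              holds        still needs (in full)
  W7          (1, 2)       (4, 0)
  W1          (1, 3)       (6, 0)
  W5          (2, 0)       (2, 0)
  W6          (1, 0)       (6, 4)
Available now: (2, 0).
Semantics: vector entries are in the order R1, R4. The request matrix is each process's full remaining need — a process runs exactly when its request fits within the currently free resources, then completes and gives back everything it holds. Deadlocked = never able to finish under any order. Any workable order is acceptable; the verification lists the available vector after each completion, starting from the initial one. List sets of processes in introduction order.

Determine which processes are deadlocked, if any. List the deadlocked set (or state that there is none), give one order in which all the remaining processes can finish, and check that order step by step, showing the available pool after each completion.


Deadlocked: W1 and W6.
Key observation: R1 is the bottleneck — with W5, W7 done the pool holds (5, 2), short of every remaining need.
One completion order for the rest: W5, W7. Walking it through:
  pool = (2, 0)
  run W5 (needs (2, 0), free (2, 0)); after release of (2, 0) the pool is (4, 0)
  run W7 (needs (4, 0), free (4, 0)); after release of (1, 2) the pool is (5, 2)
The blocked processes can never fit:
  blocked: W1 wants (6, 0), pool (5, 2) — not enough R1
  blocked: W6 wants (6, 4), pool (5, 2) — not enough R1 and R4


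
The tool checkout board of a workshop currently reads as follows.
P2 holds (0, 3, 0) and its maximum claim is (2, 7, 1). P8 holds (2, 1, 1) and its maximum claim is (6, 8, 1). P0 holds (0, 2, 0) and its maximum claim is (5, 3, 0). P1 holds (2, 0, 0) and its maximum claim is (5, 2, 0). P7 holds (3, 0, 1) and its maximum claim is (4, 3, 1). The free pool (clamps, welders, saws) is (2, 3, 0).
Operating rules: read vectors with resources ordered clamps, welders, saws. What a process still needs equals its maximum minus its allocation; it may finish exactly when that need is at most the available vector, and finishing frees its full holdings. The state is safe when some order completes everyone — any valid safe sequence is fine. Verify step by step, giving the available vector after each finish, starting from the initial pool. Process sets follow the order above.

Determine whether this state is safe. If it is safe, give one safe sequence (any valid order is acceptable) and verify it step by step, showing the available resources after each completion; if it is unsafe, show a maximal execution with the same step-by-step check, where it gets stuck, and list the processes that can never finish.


The state is SAFE; one workable sequence: P7, P1, P0, P2, P8.
Key observation: at P7 the run first touches a limit — (1, 3, 0) against (2, 3, 0), exact on a resource it actually requests.
Step-by-step check:
  pool = (2, 3, 0)
  P7: need (1, 3, 0) fits (2, 3, 0); releases (3, 0, 1), pool now (5, 3, 1)
  P1: need (3, 2, 0) fits (5, 3, 1); releases (2, 0, 0), pool now (7, 3, 1)
  P0: need (5, 1, 0) fits (7, 3, 1); releases (0, 2, 0), pool now (7, 5, 1)
  P2: need (2, 4, 1) fits (7, 5, 1); releases (0, 3, 0), pool now (7, 8, 1)
  P8: need (4, 7, 0) fits (7, 8, 1); releases (2, 1, 1), pool now (9, 9, 2)


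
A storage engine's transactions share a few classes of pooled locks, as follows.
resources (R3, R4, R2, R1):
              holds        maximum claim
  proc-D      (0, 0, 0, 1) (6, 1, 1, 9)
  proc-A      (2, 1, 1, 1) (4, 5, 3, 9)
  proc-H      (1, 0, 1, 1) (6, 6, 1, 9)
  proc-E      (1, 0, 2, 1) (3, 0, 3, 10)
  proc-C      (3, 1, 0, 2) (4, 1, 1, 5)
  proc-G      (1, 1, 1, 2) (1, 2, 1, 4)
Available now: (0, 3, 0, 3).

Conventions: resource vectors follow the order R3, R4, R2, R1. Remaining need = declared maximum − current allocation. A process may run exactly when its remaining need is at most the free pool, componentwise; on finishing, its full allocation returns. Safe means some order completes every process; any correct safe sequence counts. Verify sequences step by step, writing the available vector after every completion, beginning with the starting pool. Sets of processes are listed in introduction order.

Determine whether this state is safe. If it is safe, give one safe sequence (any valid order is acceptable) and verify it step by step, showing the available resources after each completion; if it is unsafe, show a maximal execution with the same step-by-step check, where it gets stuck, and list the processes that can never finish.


UNSAFE.
Key observation: after proc-G, proc-C complete, (4, 5, 1, 7) is the best the pool ever gets, yet each leftover process wants more R1.
Going as far as possible: proc-G, proc-C; after that, nothing fits. Step-by-step check:
  pool = (0, 3, 0, 3)
  proc-G: need (0, 1, 0, 2) fits (0, 3, 0, 3); releases (1, 1, 1, 2), pool now (1, 4, 1, 5)
  proc-C: need (1, 0, 1, 3) fits (1, 4, 1, 5); releases (3, 1, 0, 2), pool now (4, 5, 1, 7)
  blocked: proc-D wants (6, 1, 1, 8), pool (4, 5, 1, 7) — not enough R3 and R1
  blocked: proc-A wants (2, 4, 2, 8), pool (4, 5, 1, 7) — not enough R2 and R1
  blocked: proc-H wants (5, 6, 0, 8), pool (4, 5, 1, 7) — not enough R3, R4 and R1
  blocked: proc-E wants (2, 0, 1, 9), pool (4, 5, 1, 7) — not enough R1
Never able to finish: proc-D, proc-A, proc-H and proc-E.


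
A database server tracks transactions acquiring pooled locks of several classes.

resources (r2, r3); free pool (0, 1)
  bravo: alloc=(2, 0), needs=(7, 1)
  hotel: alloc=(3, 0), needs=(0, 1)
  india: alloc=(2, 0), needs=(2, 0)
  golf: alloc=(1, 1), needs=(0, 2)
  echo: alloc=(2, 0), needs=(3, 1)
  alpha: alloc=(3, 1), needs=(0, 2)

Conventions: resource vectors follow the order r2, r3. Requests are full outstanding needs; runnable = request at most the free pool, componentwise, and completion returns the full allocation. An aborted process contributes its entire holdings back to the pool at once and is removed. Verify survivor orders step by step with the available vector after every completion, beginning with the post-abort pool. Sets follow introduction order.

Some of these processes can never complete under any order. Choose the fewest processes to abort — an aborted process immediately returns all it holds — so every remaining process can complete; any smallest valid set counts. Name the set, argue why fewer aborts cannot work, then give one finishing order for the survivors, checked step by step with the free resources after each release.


The answer: abort golf.
Key observation: the returned (1, 1) from golf is what brings alpha — unrunnable before, under any order — into play at step 1.
Minimality: the empty abort set fails — the state is deadlocked as it stands.
The survivors complete as alpha, echo, hotel, india, bravo. Verifying each step (starting from the post-abort pool):
  pool = (1, 2)
  run alpha (needs (0, 2), free (1, 2)); after release of (3, 1) the pool is (4, 3)
  run echo (needs (3, 1), free (4, 3)); after release of (2, 0) the pool is (6, 3)
  run hotel (needs (0, 1), free (6, 3)); after release of (3, 0) the pool is (9, 3)
  run india (needs (2, 0), free (9, 3)); after release of (2, 0) the pool is (11, 3)
  run bravo (needs (7, 1), free (11, 3)); after release of (2, 0) the pool is (13, 3)


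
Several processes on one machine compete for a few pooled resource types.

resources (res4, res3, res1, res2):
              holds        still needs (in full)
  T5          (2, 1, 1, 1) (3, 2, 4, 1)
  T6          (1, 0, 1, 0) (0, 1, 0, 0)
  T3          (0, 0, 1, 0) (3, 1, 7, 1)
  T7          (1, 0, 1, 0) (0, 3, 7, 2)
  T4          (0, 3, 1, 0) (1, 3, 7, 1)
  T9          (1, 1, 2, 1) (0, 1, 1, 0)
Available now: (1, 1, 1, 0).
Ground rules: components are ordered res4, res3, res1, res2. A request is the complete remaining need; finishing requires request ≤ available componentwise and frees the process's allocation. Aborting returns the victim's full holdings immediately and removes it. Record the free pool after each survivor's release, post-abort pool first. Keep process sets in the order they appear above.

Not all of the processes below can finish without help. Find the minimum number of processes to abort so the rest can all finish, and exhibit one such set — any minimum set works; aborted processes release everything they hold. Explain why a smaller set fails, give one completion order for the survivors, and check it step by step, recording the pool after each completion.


Abort T3 and T7.
Key observation: T4 was stuck for good until T3 and T7 gave back (1, 0, 2, 0); in the order shown it finishes at step 4.
Minimality, checking each single-abort alternative: T5 alone leaves T3 blocked (short on res1); T6 alone leaves T3 blocked (short on res1); T3 alone leaves T7 blocked (short on res1); T7 alone leaves T3 blocked (short on res1); T4 alone leaves T3 blocked (short on res1); T9 alone leaves T3 blocked (short on res1).
Survivors finish in the order: T9, T5, T6, T4. Walking it through (pool after the aborts first):
  pool = (2, 1, 3, 0)
  run T9 (needs (0, 1, 1, 0), free (2, 1, 3, 0)); after release of (1, 1, 2, 1) the pool is (3, 2, 5, 1)
  run T5 (needs (3, 2, 4, 1), free (3, 2, 5, 1)); after release of (2, 1, 1, 1) the pool is (5, 3, 6, 2)
  run T6 (needs (0, 1, 0, 0), free (5, 3, 6, 2)); after release of (1, 0, 1, 0) the pool is (6, 3, 7, 2)
  run T4 (needs (1, 3, 7, 1), free (6, 3, 7, 2)); after release of (0, 3, 1, 0) the pool is (6, 6, 8, 2)


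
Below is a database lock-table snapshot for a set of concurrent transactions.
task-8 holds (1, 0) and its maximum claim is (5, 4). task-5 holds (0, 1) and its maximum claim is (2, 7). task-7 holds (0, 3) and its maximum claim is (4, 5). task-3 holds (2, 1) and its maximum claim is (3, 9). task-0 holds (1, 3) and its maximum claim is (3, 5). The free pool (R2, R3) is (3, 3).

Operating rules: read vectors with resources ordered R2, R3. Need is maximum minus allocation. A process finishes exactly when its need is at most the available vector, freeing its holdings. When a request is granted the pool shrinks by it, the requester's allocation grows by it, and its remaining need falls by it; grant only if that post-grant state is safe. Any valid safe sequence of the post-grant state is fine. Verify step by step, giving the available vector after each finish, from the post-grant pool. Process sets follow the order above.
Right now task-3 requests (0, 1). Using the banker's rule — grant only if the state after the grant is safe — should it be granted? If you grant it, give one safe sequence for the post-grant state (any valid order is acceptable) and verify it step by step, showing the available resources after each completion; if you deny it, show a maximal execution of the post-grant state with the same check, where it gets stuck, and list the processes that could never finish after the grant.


GRANT: granting preserves safety; a valid post-grant sequence is task-0, task-7, task-5, task-8, task-3.
Key observation: post-grant, (3, 2) remains, and an order beginning with task-0 completes everyone.
Step-by-step check of the post-grant state:
  pool = (3, 2)
  task-0: need (2, 2) fits (3, 2); releases (1, 3), pool now (4, 5)
  task-7: need (4, 2) fits (4, 5); releases (0, 3), pool now (4, 8)
  task-5: need (2, 6) fits (4, 8); releases (0, 1), pool now (4, 9)
  task-8: need (4, 4) fits (4, 9); releases (1, 0), pool now (5, 9)
  task-3: need (1, 7) fits (5, 9); releases (2, 2), pool now (7, 11)


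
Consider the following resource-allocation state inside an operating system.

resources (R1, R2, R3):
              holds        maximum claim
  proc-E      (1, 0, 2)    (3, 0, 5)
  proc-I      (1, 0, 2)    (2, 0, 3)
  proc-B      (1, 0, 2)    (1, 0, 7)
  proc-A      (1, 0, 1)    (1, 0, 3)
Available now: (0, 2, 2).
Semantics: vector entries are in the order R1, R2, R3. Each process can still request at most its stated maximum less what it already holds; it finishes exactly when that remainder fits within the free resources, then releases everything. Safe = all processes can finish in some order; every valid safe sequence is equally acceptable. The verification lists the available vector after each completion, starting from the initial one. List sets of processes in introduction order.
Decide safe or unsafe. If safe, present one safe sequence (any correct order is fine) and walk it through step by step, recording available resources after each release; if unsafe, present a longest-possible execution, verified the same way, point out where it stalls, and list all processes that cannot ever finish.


The state is SAFE; one workable sequence: proc-A, proc-I, proc-B, proc-E.
Key observation: the first exact fit in this order is proc-A — it needs (0, 0, 2) with (0, 2, 2) free, meeting a requested resource to the last unit.
Step-by-step check:
  pool = (0, 2, 2)
  run proc-A (needs (0, 0, 2), free (0, 2, 2)); after release of (1, 0, 1) the pool is (1, 2, 3)
  run proc-I (needs (1, 0, 1), free (1, 2, 3)); after release of (1, 0, 2) the pool is (2, 2, 5)
  run proc-B (needs (0, 0, 5), free (2, 2, 5)); after release of (1, 0, 2) the pool is (3, 2, 7)
  run proc-E (needs (2, 0, 3), free (3, 2, 7)); after release of (1, 0, 2) the pool is (4, 2, 9)


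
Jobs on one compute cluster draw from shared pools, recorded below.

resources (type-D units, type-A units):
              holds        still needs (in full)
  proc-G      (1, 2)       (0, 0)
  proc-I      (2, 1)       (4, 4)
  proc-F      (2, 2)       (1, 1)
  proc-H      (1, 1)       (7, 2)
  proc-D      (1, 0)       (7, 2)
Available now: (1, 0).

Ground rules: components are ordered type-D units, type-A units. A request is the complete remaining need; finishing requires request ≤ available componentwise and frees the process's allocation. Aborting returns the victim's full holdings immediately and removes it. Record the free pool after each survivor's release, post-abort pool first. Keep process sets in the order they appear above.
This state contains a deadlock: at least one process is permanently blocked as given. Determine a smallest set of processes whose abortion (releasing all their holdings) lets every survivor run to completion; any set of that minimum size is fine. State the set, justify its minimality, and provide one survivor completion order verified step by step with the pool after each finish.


Minimum abort set: proc-D.
Key observation: proc-H was stuck for good until proc-D gave back (1, 0); in the order shown it finishes at step 4.
No smaller set exists: with zero aborts the deadlock remains.
One survivor order: proc-G, proc-F, proc-I, proc-H. Step-by-step check (post-abort pool first):
  pool = (2, 0)
  proc-G: need (0, 0) fits (2, 0); releases (1, 2), pool now (3, 2)
  proc-F: need (1, 1) fits (3, 2); releases (2, 2), pool now (5, 4)
  proc-I: need (4, 4) fits (5, 4); releases (2, 1), pool now (7, 5)
  proc-H: need (7, 2) fits (7, 5); releases (1, 1), pool now (8, 6)


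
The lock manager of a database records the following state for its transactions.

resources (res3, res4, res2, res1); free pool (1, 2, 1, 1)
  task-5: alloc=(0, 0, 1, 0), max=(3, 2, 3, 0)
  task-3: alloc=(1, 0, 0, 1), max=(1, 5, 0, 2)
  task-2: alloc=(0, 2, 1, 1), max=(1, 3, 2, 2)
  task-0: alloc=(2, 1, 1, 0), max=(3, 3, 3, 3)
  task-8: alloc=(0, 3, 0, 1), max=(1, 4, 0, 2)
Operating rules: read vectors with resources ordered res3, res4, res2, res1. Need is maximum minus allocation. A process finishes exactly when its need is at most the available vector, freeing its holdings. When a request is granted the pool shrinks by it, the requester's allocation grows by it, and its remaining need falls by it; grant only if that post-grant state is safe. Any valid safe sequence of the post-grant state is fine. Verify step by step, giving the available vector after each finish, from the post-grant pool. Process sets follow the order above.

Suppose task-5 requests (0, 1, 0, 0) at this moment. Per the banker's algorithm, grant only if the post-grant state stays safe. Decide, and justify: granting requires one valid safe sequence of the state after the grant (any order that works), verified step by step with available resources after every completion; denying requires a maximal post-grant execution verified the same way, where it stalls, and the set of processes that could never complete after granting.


GRANT. The post-grant state is safe; one safe sequence: task-2, task-8, task-3, task-0, task-5.
Key observation: (1, 1, 1, 1) free after granting still covers task-2 first, and each release covers the next.
Step-by-step check of the post-grant state:
  pool = (1, 1, 1, 1)
  run task-2 (needs (1, 1, 1, 1), free (1, 1, 1, 1)); after release of (0, 2, 1, 1) the pool is (1, 3, 2, 2)
  run task-8 (needs (1, 1, 0, 1), free (1, 3, 2, 2)); after release of (0, 3, 0, 1) the pool is (1, 6, 2, 3)
  run task-3 (needs (0, 5, 0, 1), free (1, 6, 2, 3)); after release of (1, 0, 0, 1) the pool is (2, 6, 2, 4)
  run task-0 (needs (1, 2, 2, 3), free (2, 6, 2, 4)); after release of (2, 1, 1, 0) the pool is (4, 7, 3, 4)
  run task-5 (needs (3, 1, 2, 0), free (4, 7, 3, 4)); after release of (0, 1, 1, 0) the pool is (4, 8, 4, 4)


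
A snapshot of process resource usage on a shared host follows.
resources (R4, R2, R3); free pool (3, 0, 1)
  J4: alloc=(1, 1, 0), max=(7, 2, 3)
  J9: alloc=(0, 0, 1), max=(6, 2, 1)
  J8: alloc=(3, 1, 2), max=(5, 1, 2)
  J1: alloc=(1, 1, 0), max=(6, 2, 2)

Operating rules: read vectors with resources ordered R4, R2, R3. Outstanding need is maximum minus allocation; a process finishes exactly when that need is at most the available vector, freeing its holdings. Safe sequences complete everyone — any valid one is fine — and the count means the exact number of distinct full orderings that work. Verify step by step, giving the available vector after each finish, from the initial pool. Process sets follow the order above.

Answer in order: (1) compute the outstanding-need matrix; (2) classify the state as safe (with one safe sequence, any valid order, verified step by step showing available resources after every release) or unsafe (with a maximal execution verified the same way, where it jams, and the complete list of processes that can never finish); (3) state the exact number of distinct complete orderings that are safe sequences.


(1) Need matrix, components ordered R4, R2, R3:
  J4: (6, 1, 3)
  J9: (6, 2, 0)
  J8: (2, 0, 0)
  J1: (5, 1, 2)
(2) SAFE — a valid safe sequence is J8, J1, J4, J9.
Key observation: reading the order forward, J1 is the first process whose need (5, 1, 2) meets the free pool (6, 1, 3) exactly on a resource it requests.
Check, step by step:
  pool = (3, 0, 1)
  J8 needs (2, 0, 0) <= (3, 0, 1) -> finishes; pool += (3, 1, 2) = (6, 1, 3)
  J1 needs (5, 1, 2) <= (6, 1, 3) -> finishes; pool += (1, 1, 0) = (7, 2, 3)
  J4 needs (6, 1, 3) <= (7, 2, 3) -> finishes; pool += (1, 1, 0) = (8, 3, 3)
  J9 needs (6, 2, 0) <= (8, 3, 3) -> finishes; pool += (0, 0, 1) = (8, 3, 4)
(3) The exact count: 4 of the possible complete orderings are safe sequences.


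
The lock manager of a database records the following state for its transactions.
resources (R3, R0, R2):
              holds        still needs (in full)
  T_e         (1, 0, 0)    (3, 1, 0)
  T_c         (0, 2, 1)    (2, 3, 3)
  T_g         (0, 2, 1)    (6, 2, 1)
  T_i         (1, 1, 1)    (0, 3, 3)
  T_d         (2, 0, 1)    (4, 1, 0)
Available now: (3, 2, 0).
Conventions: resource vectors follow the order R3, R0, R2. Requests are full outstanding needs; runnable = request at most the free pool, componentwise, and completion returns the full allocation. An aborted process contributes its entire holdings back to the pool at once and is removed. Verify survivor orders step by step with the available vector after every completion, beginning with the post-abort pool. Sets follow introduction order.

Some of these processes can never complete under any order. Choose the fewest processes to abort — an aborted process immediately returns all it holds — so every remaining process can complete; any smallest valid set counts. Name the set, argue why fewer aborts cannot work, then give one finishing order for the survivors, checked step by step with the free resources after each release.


Abort T_c.
Key observation: T_i was stuck for good until T_c gave back (0, 2, 1); in the order shown it finishes at step 4.
No smaller set exists: with zero aborts the deadlock remains.
The survivors complete as T_e, T_d, T_g, T_i. Step-by-step check (starting from the post-abort pool):
  pool = (3, 4, 1)
  T_e needs (3, 1, 0) <= (3, 4, 1) -> finishes; pool += (1, 0, 0) = (4, 4, 1)
  T_d needs (4, 1, 0) <= (4, 4, 1) -> finishes; pool += (2, 0, 1) = (6, 4, 2)
  T_g needs (6, 2, 1) <= (6, 4, 2) -> finishes; pool += (0, 2, 1) = (6, 6, 3)
  T_i needs (0, 3, 3) <= (6, 6, 3) -> finishes; pool += (1, 1, 1) = (7, 7, 4)


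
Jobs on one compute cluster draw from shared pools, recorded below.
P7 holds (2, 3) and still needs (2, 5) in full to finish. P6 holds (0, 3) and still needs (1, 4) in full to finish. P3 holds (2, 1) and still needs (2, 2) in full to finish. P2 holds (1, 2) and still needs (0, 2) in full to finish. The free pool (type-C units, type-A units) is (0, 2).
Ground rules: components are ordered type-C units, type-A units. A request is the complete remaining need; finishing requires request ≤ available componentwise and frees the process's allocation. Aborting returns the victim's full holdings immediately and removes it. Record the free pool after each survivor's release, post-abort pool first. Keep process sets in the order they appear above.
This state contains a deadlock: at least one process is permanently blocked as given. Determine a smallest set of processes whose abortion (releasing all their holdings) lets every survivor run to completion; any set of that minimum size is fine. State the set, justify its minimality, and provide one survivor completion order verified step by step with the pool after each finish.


Abort P3.
Key observation: aborting P3 returns (2, 1), and P7 — hopeless before — runs at step 3 with the returned capacity in the pool.
Why nothing smaller works: aborting no one leaves the state deadlocked as given.
The survivors complete as P2, P6, P7. Walking it through (starting from the post-abort pool):
  pool = (2, 3)
  P2: need (0, 2) fits (2, 3); releases (1, 2), pool now (3, 5)
  P6: need (1, 4) fits (3, 5); releases (0, 3), pool now (3, 8)
  P7: need (2, 5) fits (3, 8); releases (2, 3), pool now (5, 11)


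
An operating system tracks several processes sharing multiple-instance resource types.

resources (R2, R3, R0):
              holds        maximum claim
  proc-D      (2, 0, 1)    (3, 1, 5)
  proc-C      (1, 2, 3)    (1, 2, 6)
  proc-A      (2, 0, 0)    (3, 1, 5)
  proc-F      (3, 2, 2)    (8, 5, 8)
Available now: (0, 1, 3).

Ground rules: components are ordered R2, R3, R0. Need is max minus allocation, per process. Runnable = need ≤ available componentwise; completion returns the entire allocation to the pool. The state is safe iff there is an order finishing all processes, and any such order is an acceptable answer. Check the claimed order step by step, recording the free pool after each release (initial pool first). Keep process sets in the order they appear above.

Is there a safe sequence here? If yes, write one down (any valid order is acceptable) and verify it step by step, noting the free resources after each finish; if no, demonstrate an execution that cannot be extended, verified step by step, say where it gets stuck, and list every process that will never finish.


SAFE, for example via the order proc-C, proc-A, proc-D, proc-F.
Key observation: at proc-C the run first touches a limit — (0, 0, 3) against (0, 1, 3), exact on a resource it actually requests.
Verifying each step:
  pool = (0, 1, 3)
  proc-C needs (0, 0, 3) <= (0, 1, 3) -> finishes; pool += (1, 2, 3) = (1, 3, 6)
  proc-A needs (1, 1, 5) <= (1, 3, 6) -> finishes; pool += (2, 0, 0) = (3, 3, 6)
  proc-D needs (1, 1, 4) <= (3, 3, 6) -> finishes; pool += (2, 0, 1) = (5, 3, 7)
  proc-F needs (5, 3, 6) <= (5, 3, 7) -> finishes; pool += (3, 2, 2) = (8, 5, 9)


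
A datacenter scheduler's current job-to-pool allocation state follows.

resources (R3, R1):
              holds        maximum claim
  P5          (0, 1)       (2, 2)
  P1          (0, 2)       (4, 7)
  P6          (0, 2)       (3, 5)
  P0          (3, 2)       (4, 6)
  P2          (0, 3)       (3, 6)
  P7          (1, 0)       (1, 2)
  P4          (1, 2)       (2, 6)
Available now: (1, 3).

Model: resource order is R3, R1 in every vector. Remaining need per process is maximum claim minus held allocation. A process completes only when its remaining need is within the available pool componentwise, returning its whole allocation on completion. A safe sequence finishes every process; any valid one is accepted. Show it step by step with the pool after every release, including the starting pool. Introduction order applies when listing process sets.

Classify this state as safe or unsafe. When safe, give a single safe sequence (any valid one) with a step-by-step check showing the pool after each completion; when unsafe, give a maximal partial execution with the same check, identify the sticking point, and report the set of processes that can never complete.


SAFE. One safe sequence: P7, P5, P4, P0, P1, P6, P2.
Key observation: the order's first zero-slack moment is P5 ((2, 1) needed, (2, 3) free — a requested resource with nothing to spare).
Check, step by step:
  pool = (1, 3)
  run P7 (needs (0, 2), free (1, 3)); after release of (1, 0) the pool is (2, 3)
  run P5 (needs (2, 1), free (2, 3)); after release of (0, 1) the pool is (2, 4)
  run P4 (needs (1, 4), free (2, 4)); after release of (1, 2) the pool is (3, 6)
  run P0 (needs (1, 4), free (3, 6)); after release of (3, 2) the pool is (6, 8)
  run P1 (needs (4, 5), free (6, 8)); after release of (0, 2) the pool is (6, 10)
  run P6 (needs (3, 3), free (6, 10)); after release of (0, 2) the pool is (6, 12)
  run P2 (needs (3, 3), free (6, 12)); after release of (0, 3) the pool is (6, 15)


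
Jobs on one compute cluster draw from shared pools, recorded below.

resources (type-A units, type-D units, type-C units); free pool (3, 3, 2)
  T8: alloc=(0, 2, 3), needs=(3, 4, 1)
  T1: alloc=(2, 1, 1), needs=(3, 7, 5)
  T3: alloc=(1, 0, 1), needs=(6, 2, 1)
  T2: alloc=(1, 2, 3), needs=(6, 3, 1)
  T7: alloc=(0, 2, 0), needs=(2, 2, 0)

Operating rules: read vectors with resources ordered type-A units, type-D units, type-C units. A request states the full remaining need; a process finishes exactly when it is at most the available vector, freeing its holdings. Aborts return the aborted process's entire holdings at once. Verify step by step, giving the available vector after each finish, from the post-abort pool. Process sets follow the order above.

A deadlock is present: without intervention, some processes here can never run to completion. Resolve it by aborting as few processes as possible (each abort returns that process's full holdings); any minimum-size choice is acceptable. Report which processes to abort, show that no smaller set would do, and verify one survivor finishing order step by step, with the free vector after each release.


Minimum abort set: T2.
Key observation: no ordering could ever have run T3 before the abort of T2; with (1, 2, 3) back in the pool it fits at step 4.
No smaller set exists: with zero aborts the deadlock remains.
One survivor order: T7, T8, T1, T3. Verifying each step (post-abort pool first):
  pool = (4, 5, 5)
  run T7 (needs (2, 2, 0), free (4, 5, 5)); after release of (0, 2, 0) the pool is (4, 7, 5)
  run T8 (needs (3, 4, 1), free (4, 7, 5)); after release of (0, 2, 3) the pool is (4, 9, 8)
  run T1 (needs (3, 7, 5), free (4, 9, 8)); after release of (2, 1, 1) the pool is (6, 10, 9)
  run T3 (needs (6, 2, 1), free (6, 10, 9)); after release of (1, 0, 1) the pool is (7, 10, 10)


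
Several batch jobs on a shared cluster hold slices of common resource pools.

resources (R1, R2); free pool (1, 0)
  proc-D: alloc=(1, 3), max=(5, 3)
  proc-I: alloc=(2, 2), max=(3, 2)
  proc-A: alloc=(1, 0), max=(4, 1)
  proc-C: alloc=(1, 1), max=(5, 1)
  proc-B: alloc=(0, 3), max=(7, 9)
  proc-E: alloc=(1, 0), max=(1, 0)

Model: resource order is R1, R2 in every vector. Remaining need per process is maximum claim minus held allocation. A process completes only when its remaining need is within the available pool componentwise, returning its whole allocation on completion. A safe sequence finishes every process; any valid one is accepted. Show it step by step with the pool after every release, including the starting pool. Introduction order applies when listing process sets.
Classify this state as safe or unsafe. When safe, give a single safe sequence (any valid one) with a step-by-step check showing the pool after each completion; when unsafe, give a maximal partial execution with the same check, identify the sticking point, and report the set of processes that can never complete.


The state is SAFE; one workable sequence: proc-E, proc-I, proc-A, proc-D, proc-C, proc-B.
Key observation: reading the order forward, proc-B is the first process whose need (7, 6) meets the free pool (7, 6) exactly on a resource it requests.
Check, step by step:
  pool = (1, 0)
  proc-E: need (0, 0) fits (1, 0); releases (1, 0), pool now (2, 0)
  proc-I: need (1, 0) fits (2, 0); releases (2, 2), pool now (4, 2)
  proc-A: need (3, 1) fits (4, 2); releases (1, 0), pool now (5, 2)
  proc-D: need (4, 0) fits (5, 2); releases (1, 3), pool now (6, 5)
  proc-C: need (4, 0) fits (6, 5); releases (1, 1), pool now (7, 6)
  proc-B: need (7, 6) fits (7, 6); releases (0, 3), pool now (7, 9)


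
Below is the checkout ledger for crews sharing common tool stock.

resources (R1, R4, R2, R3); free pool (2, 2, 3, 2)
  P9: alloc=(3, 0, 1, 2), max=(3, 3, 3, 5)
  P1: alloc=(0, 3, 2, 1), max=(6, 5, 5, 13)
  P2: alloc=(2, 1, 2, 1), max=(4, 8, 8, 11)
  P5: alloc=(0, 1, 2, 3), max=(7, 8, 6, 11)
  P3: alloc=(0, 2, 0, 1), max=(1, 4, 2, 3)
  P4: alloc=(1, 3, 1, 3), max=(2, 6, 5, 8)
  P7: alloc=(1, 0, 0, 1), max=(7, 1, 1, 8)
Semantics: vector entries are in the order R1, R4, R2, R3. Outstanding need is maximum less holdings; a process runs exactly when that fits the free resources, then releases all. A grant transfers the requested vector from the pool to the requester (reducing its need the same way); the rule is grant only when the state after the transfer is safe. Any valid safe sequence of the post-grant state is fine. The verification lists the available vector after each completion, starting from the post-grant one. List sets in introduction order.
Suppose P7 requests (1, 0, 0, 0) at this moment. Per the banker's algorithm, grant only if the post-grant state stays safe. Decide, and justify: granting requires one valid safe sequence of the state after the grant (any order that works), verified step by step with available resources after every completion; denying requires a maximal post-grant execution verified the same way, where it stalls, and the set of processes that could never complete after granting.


GRANT — the state after the grant stays safe, e.g. via P3, P9, P4, P7, P5, P1, P2.
Key observation: with (1, 2, 3, 2) left after the transfer, P3 can run at once — the state stays safe.
Step-by-step check of the post-grant state:
  pool = (1, 2, 3, 2)
  P3 needs (1, 2, 2, 2) <= (1, 2, 3, 2) -> finishes; pool += (0, 2, 0, 1) = (1, 4, 3, 3)
  P9 needs (0, 3, 2, 3) <= (1, 4, 3, 3) -> finishes; pool += (3, 0, 1, 2) = (4, 4, 4, 5)
  P4 needs (1, 3, 4, 5) <= (4, 4, 4, 5) -> finishes; pool += (1, 3, 1, 3) = (5, 7, 5, 8)
  P7 needs (5, 1, 1, 7) <= (5, 7, 5, 8) -> finishes; pool += (2, 0, 0, 1) = (7, 7, 5, 9)
  P5 needs (7, 7, 4, 8) <= (7, 7, 5, 9) -> finishes; pool += (0, 1, 2, 3) = (7, 8, 7, 12)
  P1 needs (6, 2, 3, 12) <= (7, 8, 7, 12) -> finishes; pool += (0, 3, 2, 1) = (7, 11, 9, 13)
  P2 needs (2, 7, 6, 10) <= (7, 11, 9, 13) -> finishes; pool += (2, 1, 2, 1) = (9, 12, 11, 14)


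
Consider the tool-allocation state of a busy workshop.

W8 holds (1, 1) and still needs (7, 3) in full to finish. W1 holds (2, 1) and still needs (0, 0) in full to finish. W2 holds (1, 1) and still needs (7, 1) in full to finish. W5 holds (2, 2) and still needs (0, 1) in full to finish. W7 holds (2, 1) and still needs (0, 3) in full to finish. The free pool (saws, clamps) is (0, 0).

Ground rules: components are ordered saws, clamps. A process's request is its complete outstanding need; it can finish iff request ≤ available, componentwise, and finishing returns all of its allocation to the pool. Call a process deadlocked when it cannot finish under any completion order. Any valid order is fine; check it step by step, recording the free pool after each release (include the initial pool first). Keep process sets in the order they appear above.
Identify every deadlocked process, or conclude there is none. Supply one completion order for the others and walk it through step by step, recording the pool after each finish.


Deadlocked set: W8 and W2.
Key observation: once W1, W5, W7 finish, the pool peaks at (6, 4) — and every remaining process still needs more saws than that.
One completion order for the rest: W1, W5, W7. Check, step by step:
  pool = (0, 0)
  W1: need (0, 0) fits (0, 0); releases (2, 1), pool now (2, 1)
  W5: need (0, 1) fits (2, 1); releases (2, 2), pool now (4, 3)
  W7: need (0, 3) fits (4, 3); releases (2, 1), pool now (6, 4)
The stuck group stays short no matter what:
  blocked: W8 wants (7, 3), pool (6, 4) — not enough saws
  blocked: W2 wants (7, 1), pool (6, 4) — not enough saws
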